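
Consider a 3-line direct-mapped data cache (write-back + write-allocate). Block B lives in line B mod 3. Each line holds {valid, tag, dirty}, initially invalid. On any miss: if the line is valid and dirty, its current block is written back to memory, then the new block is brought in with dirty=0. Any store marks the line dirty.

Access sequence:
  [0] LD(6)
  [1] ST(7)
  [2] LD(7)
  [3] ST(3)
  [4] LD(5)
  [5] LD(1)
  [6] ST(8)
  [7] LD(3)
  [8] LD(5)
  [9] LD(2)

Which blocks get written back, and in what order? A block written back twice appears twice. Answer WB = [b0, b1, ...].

0: R B6 -> L0 miss  d=-]
1: W B7 -> L1 miss  d=D]
2: R B7 -> L1 hit  d=D]
3: W B3 -> L0 miss  d=D]
4: R B5 -> L2 miss  d=-]
5: R B1 -> L1 miss wb->B7  d=-]
6: W B8 -> L2 miss  d=D]
7: R B3 -> L0 hit  d=D]
8: R B5 -> L2 miss wb->B8  d=-]
9: R B2 -> L2 miss  d=-]

WB = [7, 8]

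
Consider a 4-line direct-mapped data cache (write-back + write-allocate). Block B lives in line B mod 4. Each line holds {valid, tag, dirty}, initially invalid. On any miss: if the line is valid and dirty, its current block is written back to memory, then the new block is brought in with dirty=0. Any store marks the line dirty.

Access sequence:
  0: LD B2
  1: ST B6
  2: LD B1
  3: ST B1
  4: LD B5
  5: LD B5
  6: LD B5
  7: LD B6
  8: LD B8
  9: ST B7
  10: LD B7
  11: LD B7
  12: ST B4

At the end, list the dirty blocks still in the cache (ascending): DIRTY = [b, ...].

DIRTY = [4, 6, 7]

0: R B2 -> L2 miss  d=-]
1: W B6 -> L2 miss  d=D]
2: R B1 -> L1 miss  d=-]
3: W B1 -> L1 hit  d=D]
4: R B5 -> L1 miss wb->B1  d=-]
5: R B5 -> L1 hit  d=-]
6: R B5 -> L1 hit  d=-]
7: R B6 -> L2 hit  d=D]
8: R B8 -> L0 miss  d=-]
9: W B7 -> L3 miss  d=D]
10: R B7 -> L3 hit  d=D]
11: R B7 -> L3 hit  d=D]
12: W B4 -> L0 miss  d=D]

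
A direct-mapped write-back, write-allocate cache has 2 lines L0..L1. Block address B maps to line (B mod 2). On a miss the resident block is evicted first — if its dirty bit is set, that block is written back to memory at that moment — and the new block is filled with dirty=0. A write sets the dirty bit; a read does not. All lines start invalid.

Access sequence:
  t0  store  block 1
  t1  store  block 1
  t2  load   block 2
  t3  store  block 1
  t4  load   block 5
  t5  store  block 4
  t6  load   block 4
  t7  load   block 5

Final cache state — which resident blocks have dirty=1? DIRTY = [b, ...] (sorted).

0: W B1 -> L1 miss  d=D]
1: W B1 -> L1 hit  d=D]
2: R B2 -> L0 miss  d=-]
3: W B1 -> L1 hit  d=D]
4: R B5 -> L1 miss wb->B1  d=-]
5: W B4 -> L0 miss  d=D]
6: R B4 -> L0 hit  d=D]
7: R B5 -> L1 hit  d=-]

DIRTY = [4]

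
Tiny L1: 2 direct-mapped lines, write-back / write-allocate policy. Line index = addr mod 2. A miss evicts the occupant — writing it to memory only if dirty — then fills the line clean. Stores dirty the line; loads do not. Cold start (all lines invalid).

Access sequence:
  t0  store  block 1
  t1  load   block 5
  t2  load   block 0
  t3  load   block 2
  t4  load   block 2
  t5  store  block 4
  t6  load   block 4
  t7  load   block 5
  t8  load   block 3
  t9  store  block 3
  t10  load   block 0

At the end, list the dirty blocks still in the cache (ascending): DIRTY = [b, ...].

  0 | W B1 → L1 miss [D]
  1 | R B5 → L1 miss wb→B1 [-]
  2 | R B0 → L0 miss [-]
  3 | R B2 → L0 miss [-]
  4 | R B2 → L0 hit [-]
  5 | W B4 → L0 miss [D]
  6 | R B4 → L0 hit [D]
  7 | R B5 → L1 hit [-]
  8 | R B3 → L1 miss [-]
  9 | W B3 → L1 hit [D]
  10 | R B0 → L0 miss wb→B4 [-]

DIRTY = [3]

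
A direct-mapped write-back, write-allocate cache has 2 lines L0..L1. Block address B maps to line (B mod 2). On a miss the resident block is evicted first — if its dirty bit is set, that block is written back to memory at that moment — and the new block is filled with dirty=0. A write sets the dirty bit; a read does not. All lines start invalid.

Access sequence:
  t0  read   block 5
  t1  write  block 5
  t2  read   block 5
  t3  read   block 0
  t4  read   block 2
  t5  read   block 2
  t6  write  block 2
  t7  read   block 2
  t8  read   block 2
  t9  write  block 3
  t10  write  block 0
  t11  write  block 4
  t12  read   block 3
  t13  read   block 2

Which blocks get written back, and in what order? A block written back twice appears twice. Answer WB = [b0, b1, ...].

WB = [5, 2, 0, 4]

0: R B5 → L1 miss [-]
1: W B5 → L1 hit [D]
2: R B5 → L1 hit [D]
3: R B0 → L0 miss [-]
4: R B2 → L0 miss [-]
5: R B2 → L0 hit [-]
6: W B2 → L0 hit [D]
7: R B2 → L0 hit [D]
8: R B2 → L0 hit [D]
9: W B3 → L1 miss wb→B5 [D]
10: W B0 → L0 miss wb→B2 [D]
11: W B4 → L0 miss wb→B0 [D]
12: R B3 → L1 hit [D]
13: R B2 → L0 miss wb→B4 [-]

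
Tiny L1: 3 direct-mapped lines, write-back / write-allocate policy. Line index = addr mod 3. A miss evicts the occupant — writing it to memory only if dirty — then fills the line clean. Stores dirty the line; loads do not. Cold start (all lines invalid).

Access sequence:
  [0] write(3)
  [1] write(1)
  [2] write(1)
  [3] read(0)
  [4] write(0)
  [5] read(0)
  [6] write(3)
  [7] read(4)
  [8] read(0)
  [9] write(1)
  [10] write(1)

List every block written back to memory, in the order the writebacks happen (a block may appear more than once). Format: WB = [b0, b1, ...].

  0 | W B3 → L0 miss [D]
  1 | W B1 → L1 miss [D]
  2 | W B1 → L1 hit [D]
  3 | R B0 → L0 miss wb→B3 [-]
  4 | W B0 → L0 hit [D]
  5 | R B0 → L0 hit [D]
  6 | W B3 → L0 miss wb→B0 [D]
  7 | R B4 → L1 miss wb→B1 [-]
  8 | R B0 → L0 miss wb→B3 [-]
  9 | W B1 → L1 miss [D]
  10 | W B1 → L1 hit [D]

WB = [3, 0, 1, 3]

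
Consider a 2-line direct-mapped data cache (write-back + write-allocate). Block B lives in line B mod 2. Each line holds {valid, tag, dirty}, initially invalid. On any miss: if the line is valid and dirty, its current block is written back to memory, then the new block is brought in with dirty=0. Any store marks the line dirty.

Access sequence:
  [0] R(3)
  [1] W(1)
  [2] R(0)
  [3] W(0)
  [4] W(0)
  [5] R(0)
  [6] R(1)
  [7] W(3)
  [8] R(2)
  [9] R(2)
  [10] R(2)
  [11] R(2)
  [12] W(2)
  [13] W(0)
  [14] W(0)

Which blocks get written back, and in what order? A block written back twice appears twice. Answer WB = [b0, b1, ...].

0: R B3 -> L1 miss  d=-]
1: W B1 -> L1 miss  d=D]
2: R B0 -> L0 miss  d=-]
3: W B0 -> L0 hit  d=D]
4: W B0 -> L0 hit  d=D]
5: R B0 -> L0 hit  d=D]
6: R B1 -> L1 hit  d=D]
7: W B3 -> L1 miss wb->B1  d=D]
8: R B2 -> L0 miss wb->B0  d=-]
9: R B2 -> L0 hit  d=-]
10: R B2 -> L0 hit  d=-]
11: R B2 -> L0 hit  d=-]
12: W B2 -> L0 hit  d=D]
13: W B0 -> L0 miss wb->B2  d=D]
14: W B0 -> L0 hit  d=D]

WB = [1, 0, 2]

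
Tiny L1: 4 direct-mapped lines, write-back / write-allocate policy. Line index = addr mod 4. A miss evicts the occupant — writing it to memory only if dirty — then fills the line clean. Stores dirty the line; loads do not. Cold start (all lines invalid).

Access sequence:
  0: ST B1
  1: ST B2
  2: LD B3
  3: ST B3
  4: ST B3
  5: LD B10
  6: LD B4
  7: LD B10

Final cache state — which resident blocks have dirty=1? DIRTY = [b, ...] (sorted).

0: W B1 → L1 miss [D]
1: W B2 → L2 miss [D]
2: R B3 → L3 miss [-]
3: W B3 → L3 hit [D]
4: W B3 → L3 hit [D]
5: R B10 → L2 miss wb→B2 [-]
6: R B4 → L0 miss [-]
7: R B10 → L2 hit [-]

DIRTY = [1, 3]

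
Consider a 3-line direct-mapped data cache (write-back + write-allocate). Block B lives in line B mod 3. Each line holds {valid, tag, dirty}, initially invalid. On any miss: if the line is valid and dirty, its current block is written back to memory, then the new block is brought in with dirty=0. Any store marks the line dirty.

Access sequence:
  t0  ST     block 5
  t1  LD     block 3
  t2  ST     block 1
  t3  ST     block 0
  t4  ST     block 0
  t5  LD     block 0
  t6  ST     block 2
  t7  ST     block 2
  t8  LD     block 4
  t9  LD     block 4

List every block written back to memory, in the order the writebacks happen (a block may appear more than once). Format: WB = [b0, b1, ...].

  0 | W B5 → L2 miss [D]
  1 | R B3 → L0 miss [-]
  2 | W B1 → L1 miss [D]
  3 | W B0 → L0 miss [D]
  4 | W B0 → L0 hit [D]
  5 | R B0 → L0 hit [D]
  6 | W B2 → L2 miss wb→B5 [D]
  7 | W B2 → L2 hit [D]
  8 | R B4 → L1 miss wb→B1 [-]
  9 | R B4 → L1 hit [-]

WB = [5, 1]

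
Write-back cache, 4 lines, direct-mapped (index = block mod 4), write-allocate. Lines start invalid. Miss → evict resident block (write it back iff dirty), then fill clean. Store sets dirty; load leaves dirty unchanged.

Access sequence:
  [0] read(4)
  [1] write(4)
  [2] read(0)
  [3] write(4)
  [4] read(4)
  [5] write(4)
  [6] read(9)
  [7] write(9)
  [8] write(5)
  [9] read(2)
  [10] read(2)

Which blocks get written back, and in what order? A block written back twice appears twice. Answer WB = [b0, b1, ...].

  0 | R B4 → L0 miss [-]
  1 | W B4 → L0 hit [D]
  2 | R B0 → L0 miss wb→B4 [-]
  3 | W B4 → L0 miss [D]
  4 | R B4 → L0 hit [D]
  5 | W B4 → L0 hit [D]
  6 | R B9 → L1 miss [-]
  7 | W B9 → L1 hit [D]
  8 | W B5 → L1 miss wb→B9 [D]
  9 | R B2 → L2 miss [-]
  10 | R B2 → L2 hit [-]

WB = [4, 9]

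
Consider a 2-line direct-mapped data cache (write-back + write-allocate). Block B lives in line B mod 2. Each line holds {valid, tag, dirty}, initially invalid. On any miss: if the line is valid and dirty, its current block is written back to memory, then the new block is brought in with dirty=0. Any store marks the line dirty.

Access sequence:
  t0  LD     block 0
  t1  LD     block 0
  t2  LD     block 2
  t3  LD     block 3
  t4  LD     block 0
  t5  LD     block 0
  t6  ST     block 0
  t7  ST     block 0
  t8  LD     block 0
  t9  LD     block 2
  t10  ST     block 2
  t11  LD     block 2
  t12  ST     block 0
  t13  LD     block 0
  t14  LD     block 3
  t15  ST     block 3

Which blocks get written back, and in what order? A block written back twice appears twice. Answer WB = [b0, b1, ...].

  0 | R B0 → L0 miss [-]
  1 | R B0 → L0 hit [-]
  2 | R B2 → L0 miss [-]
  3 | R B3 → L1 miss [-]
  4 | R B0 → L0 miss [-]
  5 | R B0 → L0 hit [-]
  6 | W B0 → L0 hit [D]
  7 | W B0 → L0 hit [D]
  8 | R B0 → L0 hit [D]
  9 | R B2 → L0 miss wb→B0 [-]
  10 | W B2 → L0 hit [D]
  11 | R B2 → L0 hit [D]
  12 | W B0 → L0 miss wb→B2 [D]
  13 | R B0 → L0 hit [D]
  14 | R B3 → L1 hit [-]
  15 | W B3 → L1 hit [D]

WB = [0, 2]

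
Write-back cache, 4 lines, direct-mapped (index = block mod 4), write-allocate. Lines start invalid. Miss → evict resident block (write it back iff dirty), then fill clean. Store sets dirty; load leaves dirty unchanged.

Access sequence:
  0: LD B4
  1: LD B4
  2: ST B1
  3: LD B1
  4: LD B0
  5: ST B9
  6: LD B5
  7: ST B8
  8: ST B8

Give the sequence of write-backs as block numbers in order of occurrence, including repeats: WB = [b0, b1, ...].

0: R B4 → L0 miss [-]
1: R B4 → L0 hit [-]
2: W B1 → L1 miss [D]
3: R B1 → L1 hit [D]
4: R B0 → L0 miss [-]
5: W B9 → L1 miss wb→B1 [D]
6: R B5 → L1 miss wb→B9 [-]
7: W B8 → L0 miss [D]
8: W B8 → L0 hit [D]

WB = [1, 9]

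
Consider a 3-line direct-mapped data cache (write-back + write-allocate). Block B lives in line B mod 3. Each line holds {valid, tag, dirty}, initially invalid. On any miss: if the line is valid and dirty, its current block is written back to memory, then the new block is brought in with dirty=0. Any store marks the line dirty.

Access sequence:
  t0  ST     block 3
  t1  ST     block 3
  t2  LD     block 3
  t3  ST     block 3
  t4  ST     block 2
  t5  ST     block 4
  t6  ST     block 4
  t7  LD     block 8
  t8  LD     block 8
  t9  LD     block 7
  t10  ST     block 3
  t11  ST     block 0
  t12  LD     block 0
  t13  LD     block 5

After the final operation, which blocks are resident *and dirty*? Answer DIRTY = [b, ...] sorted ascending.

0: W B3 -> L0 miss  d=D]
1: W B3 -> L0 hit  d=D]
2: R B3 -> L0 hit  d=D]
3: W B3 -> L0 hit  d=D]
4: W B2 -> L2 miss  d=D]
5: W B4 -> L1 miss  d=D]
6: W B4 -> L1 hit  d=D]
7: R B8 -> L2 miss wb->B2  d=-]
8: R B8 -> L2 hit  d=-]
9: R B7 -> L1 miss wb->B4  d=-]
10: W B3 -> L0 hit  d=D]
11: W B0 -> L0 miss wb->B3  d=D]
12: R B0 -> L0 hit  d=D]
13: R B5 -> L2 miss  d=-]

DIRTY = [0]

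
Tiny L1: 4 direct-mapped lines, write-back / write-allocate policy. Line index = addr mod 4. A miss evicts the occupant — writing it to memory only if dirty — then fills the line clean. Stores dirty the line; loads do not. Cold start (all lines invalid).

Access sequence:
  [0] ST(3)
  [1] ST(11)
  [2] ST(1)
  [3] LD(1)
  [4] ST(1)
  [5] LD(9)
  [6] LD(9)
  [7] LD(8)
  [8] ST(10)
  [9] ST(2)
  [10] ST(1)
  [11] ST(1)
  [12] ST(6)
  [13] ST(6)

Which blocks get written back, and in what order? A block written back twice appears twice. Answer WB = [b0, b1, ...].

WB = [3, 1, 10, 2]

0: W B3 -> L3 miss  d=D]
1: W B11 -> L3 miss wb->B3  d=D]
2: W B1 -> L1 miss  d=D]
3: R B1 -> L1 hit  d=D]
4: W B1 -> L1 hit  d=D]
5: R B9 -> L1 miss wb->B1  d=-]
6: R B9 -> L1 hit  d=-]
7: R B8 -> L0 miss  d=-]
8: W B10 -> L2 miss  d=D]
9: W B2 -> L2 miss wb->B10  d=D]
10: W B1 -> L1 miss  d=D]
11: W B1 -> L1 hit  d=D]
12: W B6 -> L2 miss wb->B2  d=D]
13: W B6 -> L2 hit  d=D]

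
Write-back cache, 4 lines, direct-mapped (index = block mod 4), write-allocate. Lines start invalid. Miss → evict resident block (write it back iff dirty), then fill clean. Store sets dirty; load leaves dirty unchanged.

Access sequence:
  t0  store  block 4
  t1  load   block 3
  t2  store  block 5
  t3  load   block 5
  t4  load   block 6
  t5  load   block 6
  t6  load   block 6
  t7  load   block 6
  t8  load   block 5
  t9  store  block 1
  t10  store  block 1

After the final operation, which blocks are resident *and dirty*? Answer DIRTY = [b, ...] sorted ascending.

0: W B4 → L0 miss [D]
1: R B3 → L3 miss [-]
2: W B5 → L1 miss [D]
3: R B5 → L1 hit [D]
4: R B6 → L2 miss [-]
5: R B6 → L2 hit [-]
6: R B6 → L2 hit [-]
7: R B6 → L2 hit [-]
8: R B5 → L1 hit [D]
9: W B1 → L1 miss wb→B5 [D]
10: W B1 → L1 hit [D]

DIRTY = [1, 4]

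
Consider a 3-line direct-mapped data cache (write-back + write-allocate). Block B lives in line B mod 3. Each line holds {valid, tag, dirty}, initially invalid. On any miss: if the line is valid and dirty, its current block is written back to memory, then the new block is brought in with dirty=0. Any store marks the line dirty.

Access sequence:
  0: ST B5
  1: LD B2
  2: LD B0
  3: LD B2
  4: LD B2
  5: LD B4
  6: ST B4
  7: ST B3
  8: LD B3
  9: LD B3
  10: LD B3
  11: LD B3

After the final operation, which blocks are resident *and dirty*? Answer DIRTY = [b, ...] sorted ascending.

DIRTY = [3, 4]

  0 | W B5 → L2 miss [D]
  1 | R B2 → L2 miss wb→B5 [-]
  2 | R B0 → L0 miss [-]
  3 | R B2 → L2 hit [-]
  4 | R B2 → L2 hit [-]
  5 | R B4 → L1 miss [-]
  6 | W B4 → L1 hit [D]
  7 | W B3 → L0 miss [D]
  8 | R B3 → L0 hit [D]
  9 | R B3 → L0 hit [D]
  10 | R B3 → L0 hit [D]
  11 | R B3 → L0 hit [D]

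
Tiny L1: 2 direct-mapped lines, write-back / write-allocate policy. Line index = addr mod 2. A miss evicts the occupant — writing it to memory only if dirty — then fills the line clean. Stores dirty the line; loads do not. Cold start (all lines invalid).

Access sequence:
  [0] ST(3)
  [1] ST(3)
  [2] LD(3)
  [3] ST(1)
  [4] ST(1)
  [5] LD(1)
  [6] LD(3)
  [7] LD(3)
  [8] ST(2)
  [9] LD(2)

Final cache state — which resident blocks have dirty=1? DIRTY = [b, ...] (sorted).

DIRTY = [2]

  0 | W B3 → L1 miss [D]
  1 | W B3 → L1 hit [D]
  2 | R B3 → L1 hit [D]
  3 | W B1 → L1 miss wb→B3 [D]
  4 | W B1 → L1 hit [D]
  5 | R B1 → L1 hit [D]
  6 | R B3 → L1 miss wb→B1 [-]
  7 | R B3 → L1 hit [-]
  8 | W B2 → L0 miss [D]
  9 | R B2 → L0 hit [D]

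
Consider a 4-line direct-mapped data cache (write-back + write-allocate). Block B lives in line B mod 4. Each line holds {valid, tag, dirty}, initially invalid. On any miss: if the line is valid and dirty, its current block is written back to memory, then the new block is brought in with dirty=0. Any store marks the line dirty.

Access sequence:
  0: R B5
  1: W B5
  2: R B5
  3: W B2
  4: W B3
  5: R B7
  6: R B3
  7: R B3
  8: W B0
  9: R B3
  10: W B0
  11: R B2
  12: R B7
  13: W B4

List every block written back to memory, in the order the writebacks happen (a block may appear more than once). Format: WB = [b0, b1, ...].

  0 | R B5 → L1 miss [-]
  1 | W B5 → L1 hit [D]
  2 | R B5 → L1 hit [D]
  3 | W B2 → L2 miss [D]
  4 | W B3 → L3 miss [D]
  5 | R B7 → L3 miss wb→B3 [-]
  6 | R B3 → L3 miss [-]
  7 | R B3 → L3 hit [-]
  8 | W B0 → L0 miss [D]
  9 | R B3 → L3 hit [-]
  10 | W B0 → L0 hit [D]
  11 | R B2 → L2 hit [D]
  12 | R B7 → L3 miss [-]
  13 | W B4 → L0 miss wb→B0 [D]

WB = [3, 0]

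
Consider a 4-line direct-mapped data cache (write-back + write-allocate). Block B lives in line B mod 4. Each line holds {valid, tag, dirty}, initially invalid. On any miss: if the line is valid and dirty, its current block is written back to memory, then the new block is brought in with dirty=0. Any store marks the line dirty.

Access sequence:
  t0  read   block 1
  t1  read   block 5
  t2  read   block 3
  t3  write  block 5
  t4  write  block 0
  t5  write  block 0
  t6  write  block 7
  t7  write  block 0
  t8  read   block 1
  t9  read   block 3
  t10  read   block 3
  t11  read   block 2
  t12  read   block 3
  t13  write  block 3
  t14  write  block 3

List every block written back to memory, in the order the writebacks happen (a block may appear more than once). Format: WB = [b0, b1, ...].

WB = [5, 7]

0: R B1 -> L1 miss  d=-]
1: R B5 -> L1 miss  d=-]
2: R B3 -> L3 miss  d=-]
3: W B5 -> L1 hit  d=D]
4: W B0 -> L0 miss  d=D]
5: W B0 -> L0 hit  d=D]
6: W B7 -> L3 miss  d=D]
7: W B0 -> L0 hit  d=D]
8: R B1 -> L1 miss wb->B5  d=-]
9: R B3 -> L3 miss wb->B7  d=-]
10: R B3 -> L3 hit  d=-]
11: R B2 -> L2 miss  d=-]
12: R B3 -> L3 hit  d=-]
13: W B3 -> L3 hit  d=D]
14: W B3 -> L3 hit  d=D]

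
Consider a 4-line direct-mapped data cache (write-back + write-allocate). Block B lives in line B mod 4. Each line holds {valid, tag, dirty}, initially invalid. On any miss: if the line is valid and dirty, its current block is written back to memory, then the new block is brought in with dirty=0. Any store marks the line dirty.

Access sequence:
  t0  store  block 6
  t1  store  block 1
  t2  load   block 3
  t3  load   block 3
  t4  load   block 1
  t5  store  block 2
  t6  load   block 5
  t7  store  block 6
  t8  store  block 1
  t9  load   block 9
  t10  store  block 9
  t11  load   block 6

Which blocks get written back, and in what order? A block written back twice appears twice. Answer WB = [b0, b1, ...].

0: W B6 -> L2 miss  d=D]
1: W B1 -> L1 miss  d=D]
2: R B3 -> L3 miss  d=-]
3: R B3 -> L3 hit  d=-]
4: R B1 -> L1 hit  d=D]
5: W B2 -> L2 miss wb->B6  d=D]
6: R B5 -> L1 miss wb->B1  d=-]
7: W B6 -> L2 miss wb->B2  d=D]
8: W B1 -> L1 miss  d=D]
9: R B9 -> L1 miss wb->B1  d=-]
10: W B9 -> L1 hit  d=D]
11: R B6 -> L2 hit  d=D]

WB = [6, 1, 2, 1]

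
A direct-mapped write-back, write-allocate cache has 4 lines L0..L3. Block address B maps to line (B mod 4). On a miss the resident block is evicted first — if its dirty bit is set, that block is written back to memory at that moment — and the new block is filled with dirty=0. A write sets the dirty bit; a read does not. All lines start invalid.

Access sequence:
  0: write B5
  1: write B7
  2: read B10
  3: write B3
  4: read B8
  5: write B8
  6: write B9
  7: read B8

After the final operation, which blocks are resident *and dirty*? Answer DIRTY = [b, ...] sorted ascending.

DIRTY = [3, 8, 9]

0: W B5 → L1 miss [D]
1: W B7 → L3 miss [D]
2: R B10 → L2 miss [-]
3: W B3 → L3 miss wb→B7 [D]
4: R B8 → L0 miss [-]
5: W B8 → L0 hit [D]
6: W B9 → L1 miss wb→B5 [D]
7: R B8 → L0 hit [D]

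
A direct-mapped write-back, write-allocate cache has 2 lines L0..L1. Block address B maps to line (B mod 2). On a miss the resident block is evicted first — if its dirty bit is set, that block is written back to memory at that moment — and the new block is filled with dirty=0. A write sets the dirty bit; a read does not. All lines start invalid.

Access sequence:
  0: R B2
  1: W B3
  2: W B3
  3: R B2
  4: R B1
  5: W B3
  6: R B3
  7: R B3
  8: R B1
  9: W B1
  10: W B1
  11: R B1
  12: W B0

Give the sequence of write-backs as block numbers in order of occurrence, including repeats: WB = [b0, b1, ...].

WB = [3, 3]

  0 | R B2 → L0 miss [-]
  1 | W B3 → L1 miss [D]
  2 | W B3 → L1 hit [D]
  3 | R B2 → L0 hit [-]
  4 | R B1 → L1 miss wb→B3 [-]
  5 | W B3 → L1 miss [D]
  6 | R B3 → L1 hit [D]
  7 | R B3 → L1 hit [D]
  8 | R B1 → L1 miss wb→B3 [-]
  9 | W B1 → L1 hit [D]
  10 | W B1 → L1 hit [D]
  11 | R B1 → L1 hit [D]
  12 | W B0 → L0 miss [D]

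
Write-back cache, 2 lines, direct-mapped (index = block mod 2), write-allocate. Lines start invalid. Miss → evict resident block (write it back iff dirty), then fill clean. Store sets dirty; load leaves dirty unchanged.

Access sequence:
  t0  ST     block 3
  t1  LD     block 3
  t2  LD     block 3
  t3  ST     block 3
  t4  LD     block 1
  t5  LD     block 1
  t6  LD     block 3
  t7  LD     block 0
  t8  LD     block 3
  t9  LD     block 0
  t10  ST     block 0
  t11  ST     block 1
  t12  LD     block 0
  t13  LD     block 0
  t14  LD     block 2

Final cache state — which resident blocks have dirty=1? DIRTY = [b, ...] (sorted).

  0 | W B3 → L1 miss [D]
  1 | R B3 → L1 hit [D]
  2 | R B3 → L1 hit [D]
  3 | W B3 → L1 hit [D]
  4 | R B1 → L1 miss wb→B3 [-]
  5 | R B1 → L1 hit [-]
  6 | R B3 → L1 miss [-]
  7 | R B0 → L0 miss [-]
  8 | R B3 → L1 hit [-]
  9 | R B0 → L0 hit [-]
  10 | W B0 → L0 hit [D]
  11 | W B1 → L1 miss [D]
  12 | R B0 → L0 hit [D]
  13 | R B0 → L0 hit [D]
  14 | R B2 → L0 miss wb→B0 [-]

DIRTY = [1]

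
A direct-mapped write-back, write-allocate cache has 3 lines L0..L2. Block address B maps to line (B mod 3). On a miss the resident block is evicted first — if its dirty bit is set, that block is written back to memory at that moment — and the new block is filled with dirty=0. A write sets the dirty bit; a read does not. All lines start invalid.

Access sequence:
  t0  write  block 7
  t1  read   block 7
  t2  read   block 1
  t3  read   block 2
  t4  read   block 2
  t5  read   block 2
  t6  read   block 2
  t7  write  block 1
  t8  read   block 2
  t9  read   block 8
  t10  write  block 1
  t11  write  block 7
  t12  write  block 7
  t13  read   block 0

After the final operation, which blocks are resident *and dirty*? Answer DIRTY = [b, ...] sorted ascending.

DIRTY = [7]

0: W B7 -> L1 miss  d=D]
1: R B7 -> L1 hit  d=D]
2: R B1 -> L1 miss wb->B7  d=-]
3: R B2 -> L2 miss  d=-]
4: R B2 -> L2 hit  d=-]
5: R B2 -> L2 hit  d=-]
6: R B2 -> L2 hit  d=-]
7: W B1 -> L1 hit  d=D]
8: R B2 -> L2 hit  d=-]
9: R B8 -> L2 miss  d=-]
10: W B1 -> L1 hit  d=D]
11: W B7 -> L1 miss wb->B1  d=D]
12: W B7 -> L1 hit  d=D]
13: R B0 -> L0 miss  d=-]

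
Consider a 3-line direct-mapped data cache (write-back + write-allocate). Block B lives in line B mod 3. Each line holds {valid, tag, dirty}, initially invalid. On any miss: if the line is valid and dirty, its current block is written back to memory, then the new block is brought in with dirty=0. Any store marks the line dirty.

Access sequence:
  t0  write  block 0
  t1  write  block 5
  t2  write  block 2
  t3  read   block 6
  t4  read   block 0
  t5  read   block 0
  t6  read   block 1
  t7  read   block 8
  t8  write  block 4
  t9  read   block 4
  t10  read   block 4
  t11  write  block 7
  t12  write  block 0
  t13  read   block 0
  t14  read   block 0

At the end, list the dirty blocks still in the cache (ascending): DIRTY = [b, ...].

0: W B0 → L0 miss [D]
1: W B5 → L2 miss [D]
2: W B2 → L2 miss wb→B5 [D]
3: R B6 → L0 miss wb→B0 [-]
4: R B0 → L0 miss [-]
5: R B0 → L0 hit [-]
6: R B1 → L1 miss [-]
7: R B8 → L2 miss wb→B2 [-]
8: W B4 → L1 miss [D]
9: R B4 → L1 hit [D]
10: R B4 → L1 hit [D]
11: W B7 → L1 miss wb→B4 [D]
12: W B0 → L0 hit [D]
13: R B0 → L0 hit [D]
14: R B0 → L0 hit [D]

DIRTY = [0, 7]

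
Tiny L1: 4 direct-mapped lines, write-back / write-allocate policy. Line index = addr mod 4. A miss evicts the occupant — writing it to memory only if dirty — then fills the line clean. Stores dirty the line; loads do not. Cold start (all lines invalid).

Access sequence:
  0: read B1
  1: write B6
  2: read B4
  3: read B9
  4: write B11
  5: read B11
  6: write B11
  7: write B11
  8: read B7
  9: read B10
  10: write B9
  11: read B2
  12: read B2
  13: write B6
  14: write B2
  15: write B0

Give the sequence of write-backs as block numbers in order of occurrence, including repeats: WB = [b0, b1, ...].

0: R B1 → L1 miss [-]
1: W B6 → L2 miss [D]
2: R B4 → L0 miss [-]
3: R B9 → L1 miss [-]
4: W B11 → L3 miss [D]
5: R B11 → L3 hit [D]
6: W B11 → L3 hit [D]
7: W B11 → L3 hit [D]
8: R B7 → L3 miss wb→B11 [-]
9: R B10 → L2 miss wb→B6 [-]
10: W B9 → L1 hit [D]
11: R B2 → L2 miss [-]
12: R B2 → L2 hit [-]
13: W B6 → L2 miss [D]
14: W B2 → L2 miss wb→B6 [D]
15: W B0 → L0 miss [D]

WB = [11, 6, 6]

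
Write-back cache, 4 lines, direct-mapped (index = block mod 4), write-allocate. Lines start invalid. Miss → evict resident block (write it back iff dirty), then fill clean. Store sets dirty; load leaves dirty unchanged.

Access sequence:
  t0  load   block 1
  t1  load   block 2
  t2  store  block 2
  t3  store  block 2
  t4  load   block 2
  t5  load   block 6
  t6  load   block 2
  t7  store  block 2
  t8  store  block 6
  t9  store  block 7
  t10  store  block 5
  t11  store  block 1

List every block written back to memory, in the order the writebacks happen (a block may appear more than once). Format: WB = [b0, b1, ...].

0: R B1 -> L1 miss  d=-]
1: R B2 -> L2 miss  d=-]
2: W B2 -> L2 hit  d=D]
3: W B2 -> L2 hit  d=D]
4: R B2 -> L2 hit  d=D]
5: R B6 -> L2 miss wb->B2  d=-]
6: R B2 -> L2 miss  d=-]
7: W B2 -> L2 hit  d=D]
8: W B6 -> L2 miss wb->B2  d=D]
9: W B7 -> L3 miss  d=D]
10: W B5 -> L1 miss  d=D]
11: W B1 -> L1 miss wb->B5  d=D]

WB = [2, 2, 5]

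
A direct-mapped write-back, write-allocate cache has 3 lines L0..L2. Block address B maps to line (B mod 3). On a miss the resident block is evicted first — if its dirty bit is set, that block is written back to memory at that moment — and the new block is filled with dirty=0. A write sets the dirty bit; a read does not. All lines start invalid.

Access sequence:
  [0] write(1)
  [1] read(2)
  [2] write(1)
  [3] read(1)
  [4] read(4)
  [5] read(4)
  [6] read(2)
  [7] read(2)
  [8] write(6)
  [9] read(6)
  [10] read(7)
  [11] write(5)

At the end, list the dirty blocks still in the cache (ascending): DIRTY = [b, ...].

DIRTY = [5, 6]

0: W B1 -> L1 miss  d=D]
1: R B2 -> L2 miss  d=-]
2: W B1 -> L1 hit  d=D]
3: R B1 -> L1 hit  d=D]
4: R B4 -> L1 miss wb->B1  d=-]
5: R B4 -> L1 hit  d=-]
6: R B2 -> L2 hit  d=-]
7: R B2 -> L2 hit  d=-]
8: W B6 -> L0 miss  d=D]
9: R B6 -> L0 hit  d=D]
10: R B7 -> L1 miss  d=-]
11: W B5 -> L2 miss  d=D]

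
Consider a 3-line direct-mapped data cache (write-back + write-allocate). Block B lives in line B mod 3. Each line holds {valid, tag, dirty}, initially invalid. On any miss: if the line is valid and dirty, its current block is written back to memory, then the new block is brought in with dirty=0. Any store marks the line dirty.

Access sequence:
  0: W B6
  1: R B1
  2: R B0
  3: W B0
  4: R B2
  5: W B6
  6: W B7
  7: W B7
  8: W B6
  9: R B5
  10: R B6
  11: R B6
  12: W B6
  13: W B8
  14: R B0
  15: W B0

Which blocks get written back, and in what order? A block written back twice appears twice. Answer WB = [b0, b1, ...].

0: W B6 -> L0 miss  d=D]
1: R B1 -> L1 miss  d=-]
2: R B0 -> L0 miss wb->B6  d=-]
3: W B0 -> L0 hit  d=D]
4: R B2 -> L2 miss  d=-]
5: W B6 -> L0 miss wb->B0  d=D]
6: W B7 -> L1 miss  d=D]
7: W B7 -> L1 hit  d=D]
8: W B6 -> L0 hit  d=D]
9: R B5 -> L2 miss  d=-]
10: R B6 -> L0 hit  d=D]
11: R B6 -> L0 hit  d=D]
12: W B6 -> L0 hit  d=D]
13: W B8 -> L2 miss  d=D]
14: R B0 -> L0 miss wb->B6  d=-]
15: W B0 -> L0 hit  d=D]

WB = [6, 0, 6]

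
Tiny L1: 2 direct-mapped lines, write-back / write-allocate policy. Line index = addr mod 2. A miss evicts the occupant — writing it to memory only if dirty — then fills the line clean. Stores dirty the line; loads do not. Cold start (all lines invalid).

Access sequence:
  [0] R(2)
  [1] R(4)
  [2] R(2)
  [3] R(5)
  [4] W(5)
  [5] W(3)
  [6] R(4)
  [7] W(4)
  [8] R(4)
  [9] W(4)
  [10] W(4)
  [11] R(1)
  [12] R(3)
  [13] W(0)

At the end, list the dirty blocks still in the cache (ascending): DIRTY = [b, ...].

  0 | R B2 → L0 miss [-]
  1 | R B4 → L0 miss [-]
  2 | R B2 → L0 miss [-]
  3 | R B5 → L1 miss [-]
  4 | W B5 → L1 hit [D]
  5 | W B3 → L1 miss wb→B5 [D]
  6 | R B4 → L0 miss [-]
  7 | W B4 → L0 hit [D]
  8 | R B4 → L0 hit [D]
  9 | W B4 → L0 hit [D]
  10 | W B4 → L0 hit [D]
  11 | R B1 → L1 miss wb→B3 [-]
  12 | R B3 → L1 miss [-]
  13 | W B0 → L0 miss wb→B4 [D]

DIRTY = [0]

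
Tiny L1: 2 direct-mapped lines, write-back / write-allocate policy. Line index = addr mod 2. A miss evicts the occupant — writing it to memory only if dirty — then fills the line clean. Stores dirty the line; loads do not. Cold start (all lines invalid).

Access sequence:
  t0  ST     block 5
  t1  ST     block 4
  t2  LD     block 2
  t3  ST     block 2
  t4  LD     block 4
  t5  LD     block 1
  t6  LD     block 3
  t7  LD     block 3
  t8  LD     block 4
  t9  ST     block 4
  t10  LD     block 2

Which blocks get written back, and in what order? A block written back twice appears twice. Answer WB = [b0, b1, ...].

WB = [4, 2, 5, 4]

0: W B5 -> L1 miss  d=D]
1: W B4 -> L0 miss  d=D]
2: R B2 -> L0 miss wb->B4  d=-]
3: W B2 -> L0 hit  d=D]
4: R B4 -> L0 miss wb->B2  d=-]
5: R B1 -> L1 miss wb->B5  d=-]
6: R B3 -> L1 miss  d=-]
7: R B3 -> L1 hit  d=-]
8: R B4 -> L0 hit  d=-]
9: W B4 -> L0 hit  d=D]
10: R B2 -> L0 miss wb->B4  d=-]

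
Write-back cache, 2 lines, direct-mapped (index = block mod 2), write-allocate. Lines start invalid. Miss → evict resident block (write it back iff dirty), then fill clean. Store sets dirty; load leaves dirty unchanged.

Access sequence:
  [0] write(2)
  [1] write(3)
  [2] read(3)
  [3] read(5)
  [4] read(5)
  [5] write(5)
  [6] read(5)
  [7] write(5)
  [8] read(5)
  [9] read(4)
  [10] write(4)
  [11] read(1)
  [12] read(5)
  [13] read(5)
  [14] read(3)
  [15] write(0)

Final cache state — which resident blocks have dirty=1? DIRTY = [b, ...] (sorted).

  0 | W B2 → L0 miss [D]
  1 | W B3 → L1 miss [D]
  2 | R B3 → L1 hit [D]
  3 | R B5 → L1 miss wb→B3 [-]
  4 | R B5 → L1 hit [-]
  5 | W B5 → L1 hit [D]
  6 | R B5 → L1 hit [D]
  7 | W B5 → L1 hit [D]
  8 | R B5 → L1 hit [D]
  9 | R B4 → L0 miss wb→B2 [-]
  10 | W B4 → L0 hit [D]
  11 | R B1 → L1 miss wb→B5 [-]
  12 | R B5 → L1 miss [-]
  13 | R B5 → L1 hit [-]
  14 | R B3 → L1 miss [-]
  15 | W B0 → L0 miss wb→B4 [D]

DIRTY = [0]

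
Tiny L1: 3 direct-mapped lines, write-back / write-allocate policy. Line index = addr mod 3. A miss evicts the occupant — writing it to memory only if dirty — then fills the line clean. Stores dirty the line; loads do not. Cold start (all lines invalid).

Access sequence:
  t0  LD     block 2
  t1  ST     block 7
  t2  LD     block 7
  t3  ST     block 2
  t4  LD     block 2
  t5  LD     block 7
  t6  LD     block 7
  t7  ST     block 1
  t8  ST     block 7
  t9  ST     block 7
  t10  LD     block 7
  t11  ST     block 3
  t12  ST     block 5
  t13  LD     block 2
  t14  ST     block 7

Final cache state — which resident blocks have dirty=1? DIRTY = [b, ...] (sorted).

DIRTY = [3, 7]

  0 | R B2 → L2 miss [-]
  1 | W B7 → L1 miss [D]
  2 | R B7 → L1 hit [D]
  3 | W B2 → L2 hit [D]
  4 | R B2 → L2 hit [D]
  5 | R B7 → L1 hit [D]
  6 | R B7 → L1 hit [D]
  7 | W B1 → L1 miss wb→B7 [D]
  8 | W B7 → L1 miss wb→B1 [D]
  9 | W B7 → L1 hit [D]
  10 | R B7 → L1 hit [D]
  11 | W B3 → L0 miss [D]
  12 | W B5 → L2 miss wb→B2 [D]
  13 | R B2 → L2 miss wb→B5 [-]
  14 | W B7 → L1 hit [D]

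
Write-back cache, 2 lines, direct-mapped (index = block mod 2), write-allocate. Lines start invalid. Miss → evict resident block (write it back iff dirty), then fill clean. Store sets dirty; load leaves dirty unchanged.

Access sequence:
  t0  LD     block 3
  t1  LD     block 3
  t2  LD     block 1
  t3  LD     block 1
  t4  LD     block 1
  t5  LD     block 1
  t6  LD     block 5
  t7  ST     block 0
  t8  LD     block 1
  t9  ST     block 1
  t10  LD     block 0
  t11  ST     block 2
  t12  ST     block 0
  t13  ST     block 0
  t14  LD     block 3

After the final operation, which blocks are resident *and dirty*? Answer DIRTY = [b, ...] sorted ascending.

DIRTY = [0]

  0 | R B3 → L1 miss [-]
  1 | R B3 → L1 hit [-]
  2 | R B1 → L1 miss [-]
  3 | R B1 → L1 hit [-]
  4 | R B1 → L1 hit [-]
  5 | R B1 → L1 hit [-]
  6 | R B5 → L1 miss [-]
  7 | W B0 → L0 miss [D]
  8 | R B1 → L1 miss [-]
  9 | W B1 → L1 hit [D]
  10 | R B0 → L0 hit [D]
  11 | W B2 → L0 miss wb→B0 [D]
  12 | W B0 → L0 miss wb→B2 [D]
  13 | W B0 → L0 hit [D]
  14 | R B3 → L1 miss wb→B1 [-]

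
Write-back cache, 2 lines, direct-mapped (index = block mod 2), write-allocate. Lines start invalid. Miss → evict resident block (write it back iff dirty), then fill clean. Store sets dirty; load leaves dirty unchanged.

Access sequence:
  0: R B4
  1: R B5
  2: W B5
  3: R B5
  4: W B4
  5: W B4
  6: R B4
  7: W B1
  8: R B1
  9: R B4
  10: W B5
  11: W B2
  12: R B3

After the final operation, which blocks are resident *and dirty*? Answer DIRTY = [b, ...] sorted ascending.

DIRTY = [2]

0: R B4 -> L0 miss  d=-]
1: R B5 -> L1 miss  d=-]
2: W B5 -> L1 hit  d=D]
3: R B5 -> L1 hit  d=D]
4: W B4 -> L0 hit  d=D]
5: W B4 -> L0 hit  d=D]
6: R B4 -> L0 hit  d=D]
7: W B1 -> L1 miss wb->B5  d=D]
8: R B1 -> L1 hit  d=D]
9: R B4 -> L0 hit  d=D]
10: W B5 -> L1 miss wb->B1  d=D]
11: W B2 -> L0 miss wb->B4  d=D]
12: R B3 -> L1 miss wb->B5  d=-]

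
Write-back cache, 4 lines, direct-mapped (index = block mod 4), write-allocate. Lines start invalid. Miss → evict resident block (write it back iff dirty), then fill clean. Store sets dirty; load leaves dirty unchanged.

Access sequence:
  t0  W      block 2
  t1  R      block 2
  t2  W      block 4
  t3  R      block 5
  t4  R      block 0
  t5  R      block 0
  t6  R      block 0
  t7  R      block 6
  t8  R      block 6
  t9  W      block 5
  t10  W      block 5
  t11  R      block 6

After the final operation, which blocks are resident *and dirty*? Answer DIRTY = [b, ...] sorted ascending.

0: W B2 -> L2 miss  d=D]
1: R B2 -> L2 hit  d=D]
2: W B4 -> L0 miss  d=D]
3: R B5 -> L1 miss  d=-]
4: R B0 -> L0 miss wb->B4  d=-]
5: R B0 -> L0 hit  d=-]
6: R B0 -> L0 hit  d=-]
7: R B6 -> L2 miss wb->B2  d=-]
8: R B6 -> L2 hit  d=-]
9: W B5 -> L1 hit  d=D]
10: W B5 -> L1 hit  d=D]
11: R B6 -> L2 hit  d=-]

DIRTY = [5]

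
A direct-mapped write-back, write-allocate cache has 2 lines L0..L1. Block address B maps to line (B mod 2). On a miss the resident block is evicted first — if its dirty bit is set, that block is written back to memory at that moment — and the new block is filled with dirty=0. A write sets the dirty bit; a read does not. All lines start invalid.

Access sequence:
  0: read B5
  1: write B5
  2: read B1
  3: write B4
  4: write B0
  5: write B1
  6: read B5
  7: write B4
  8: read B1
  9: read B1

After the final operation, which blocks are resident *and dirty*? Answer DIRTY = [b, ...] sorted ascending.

DIRTY = [4]

0: R B5 → L1 miss [-]
1: W B5 → L1 hit [D]
2: R B1 → L1 miss wb→B5 [-]
3: W B4 → L0 miss [D]
4: W B0 → L0 miss wb→B4 [D]
5: W B1 → L1 hit [D]
6: R B5 → L1 miss wb→B1 [-]
7: W B4 → L0 miss wb→B0 [D]
8: R B1 → L1 miss [-]
9: R B1 → L1 hit [-]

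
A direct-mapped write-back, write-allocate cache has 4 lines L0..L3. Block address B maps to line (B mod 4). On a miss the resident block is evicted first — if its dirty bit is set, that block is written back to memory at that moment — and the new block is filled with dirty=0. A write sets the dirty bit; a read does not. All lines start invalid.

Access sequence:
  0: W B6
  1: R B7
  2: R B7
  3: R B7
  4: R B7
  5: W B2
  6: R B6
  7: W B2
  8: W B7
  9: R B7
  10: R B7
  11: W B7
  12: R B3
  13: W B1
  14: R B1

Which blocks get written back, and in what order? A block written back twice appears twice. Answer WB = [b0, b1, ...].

0: W B6 -> L2 miss  d=D]
1: R B7 -> L3 miss  d=-]
2: R B7 -> L3 hit  d=-]
3: R B7 -> L3 hit  d=-]
4: R B7 -> L3 hit  d=-]
5: W B2 -> L2 miss wb->B6  d=D]
6: R B6 -> L2 miss wb->B2  d=-]
7: W B2 -> L2 miss  d=D]
8: W B7 -> L3 hit  d=D]
9: R B7 -> L3 hit  d=D]
10: R B7 -> L3 hit  d=D]
11: W B7 -> L3 hit  d=D]
12: R B3 -> L3 miss wb->B7  d=-]
13: W B1 -> L1 miss  d=D]
14: R B1 -> L1 hit  d=D]

WB = [6, 2, 7]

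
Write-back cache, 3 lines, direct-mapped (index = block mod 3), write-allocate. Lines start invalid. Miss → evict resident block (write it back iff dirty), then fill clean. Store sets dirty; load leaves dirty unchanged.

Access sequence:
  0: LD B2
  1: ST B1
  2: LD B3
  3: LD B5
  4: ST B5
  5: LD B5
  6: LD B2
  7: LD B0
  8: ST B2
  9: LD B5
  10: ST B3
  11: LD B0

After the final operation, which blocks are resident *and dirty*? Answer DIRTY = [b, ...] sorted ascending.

  0 | R B2 → L2 miss [-]
  1 | W B1 → L1 miss [D]
  2 | R B3 → L0 miss [-]
  3 | R B5 → L2 miss [-]
  4 | W B5 → L2 hit [D]
  5 | R B5 → L2 hit [D]
  6 | R B2 → L2 miss wb→B5 [-]
  7 | R B0 → L0 miss [-]
  8 | W B2 → L2 hit [D]
  9 | R B5 → L2 miss wb→B2 [-]
  10 | W B3 → L0 miss [D]
  11 | R B0 → L0 miss wb→B3 [-]

DIRTY = [1]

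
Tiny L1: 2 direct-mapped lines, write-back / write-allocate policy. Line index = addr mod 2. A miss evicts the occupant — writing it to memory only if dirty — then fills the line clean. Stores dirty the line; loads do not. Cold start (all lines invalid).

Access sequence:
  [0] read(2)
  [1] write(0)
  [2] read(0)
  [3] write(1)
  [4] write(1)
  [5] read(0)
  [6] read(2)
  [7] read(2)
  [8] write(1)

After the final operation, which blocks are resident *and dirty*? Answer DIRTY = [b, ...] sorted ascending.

DIRTY = [1]

0: R B2 → L0 miss [-]
1: W B0 → L0 miss [D]
2: R B0 → L0 hit [D]
3: W B1 → L1 miss [D]
4: W B1 → L1 hit [D]
5: R B0 → L0 hit [D]
6: R B2 → L0 miss wb→B0 [-]
7: R B2 → L0 hit [-]
8: W B1 → L1 hit [D]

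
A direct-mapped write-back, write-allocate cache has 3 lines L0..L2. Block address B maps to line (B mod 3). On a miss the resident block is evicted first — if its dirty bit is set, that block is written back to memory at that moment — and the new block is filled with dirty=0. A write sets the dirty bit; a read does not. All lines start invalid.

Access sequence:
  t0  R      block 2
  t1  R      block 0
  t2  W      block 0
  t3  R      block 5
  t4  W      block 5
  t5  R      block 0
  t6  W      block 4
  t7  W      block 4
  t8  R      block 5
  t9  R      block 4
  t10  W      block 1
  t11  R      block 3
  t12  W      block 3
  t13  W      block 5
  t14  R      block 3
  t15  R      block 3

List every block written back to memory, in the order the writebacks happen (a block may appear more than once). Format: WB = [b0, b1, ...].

  0 | R B2 → L2 miss [-]
  1 | R B0 → L0 miss [-]
  2 | W B0 → L0 hit [D]
  3 | R B5 → L2 miss [-]
  4 | W B5 → L2 hit [D]
  5 | R B0 → L0 hit [D]
  6 | W B4 → L1 miss [D]
  7 | W B4 → L1 hit [D]
  8 | R B5 → L2 hit [D]
  9 | R B4 → L1 hit [D]
  10 | W B1 → L1 miss wb→B4 [D]
  11 | R B3 → L0 miss wb→B0 [-]
  12 | W B3 → L0 hit [D]
  13 | W B5 → L2 hit [D]
  14 | R B3 → L0 hit [D]
  15 | R B3 → L0 hit [D]

WB = [4, 0]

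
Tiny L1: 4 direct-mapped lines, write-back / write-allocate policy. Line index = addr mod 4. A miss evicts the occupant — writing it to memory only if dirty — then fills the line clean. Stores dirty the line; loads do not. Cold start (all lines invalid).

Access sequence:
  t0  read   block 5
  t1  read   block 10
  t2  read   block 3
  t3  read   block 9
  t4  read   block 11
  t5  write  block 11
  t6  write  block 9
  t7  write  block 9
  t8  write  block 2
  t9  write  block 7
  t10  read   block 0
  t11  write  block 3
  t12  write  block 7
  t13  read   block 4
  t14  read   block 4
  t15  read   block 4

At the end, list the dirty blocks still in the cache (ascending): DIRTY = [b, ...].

DIRTY = [2, 7, 9]

  0 | R B5 → L1 miss [-]
  1 | R B10 → L2 miss [-]
  2 | R B3 → L3 miss [-]
  3 | R B9 → L1 miss [-]
  4 | R B11 → L3 miss [-]
  5 | W B11 → L3 hit [D]
  6 | W B9 → L1 hit [D]
  7 | W B9 → L1 hit [D]
  8 | W B2 → L2 miss [D]
  9 | W B7 → L3 miss wb→B11 [D]
  10 | R B0 → L0 miss [-]
  11 | W B3 → L3 miss wb→B7 [D]
  12 | W B7 → L3 miss wb→B3 [D]
  13 | R B4 → L0 miss [-]
  14 | R B4 → L0 hit [-]
  15 | R B4 → L0 hit [-]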